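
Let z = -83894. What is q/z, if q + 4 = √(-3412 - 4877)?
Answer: 2/41947 - 3*I*√921/83894 ≈ 4.7679e-5 - 0.0010852*I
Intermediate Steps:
q = -4 + 3*I*√921 (q = -4 + √(-3412 - 4877) = -4 + √(-8289) = -4 + 3*I*√921 ≈ -4.0 + 91.044*I)
q/z = (-4 + 3*I*√921)/(-83894) = (-4 + 3*I*√921)*(-1/83894) = 2/41947 - 3*I*√921/83894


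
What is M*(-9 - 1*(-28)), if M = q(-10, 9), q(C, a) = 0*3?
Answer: 0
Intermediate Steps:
q(C, a) = 0
M = 0
M*(-9 - 1*(-28)) = 0*(-9 - 1*(-28)) = 0*(-9 + 28) = 0*19 = 0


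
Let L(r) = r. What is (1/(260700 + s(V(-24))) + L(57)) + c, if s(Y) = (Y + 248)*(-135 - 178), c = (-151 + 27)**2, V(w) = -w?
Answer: 2709479213/175564 ≈ 15433.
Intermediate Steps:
c = 15376 (c = (-124)**2 = 15376)
s(Y) = -77624 - 313*Y (s(Y) = (248 + Y)*(-313) = -77624 - 313*Y)
(1/(260700 + s(V(-24))) + L(57)) + c = (1/(260700 + (-77624 - (-313)*(-24))) + 57) + 15376 = (1/(260700 + (-77624 - 313*24)) + 57) + 15376 = (1/(260700 + (-77624 - 7512)) + 57) + 15376 = (1/(260700 - 85136) + 57) + 15376 = (1/175564 + 57) + 15376 = 10007149/175564 + 15376 = 2709479213/175564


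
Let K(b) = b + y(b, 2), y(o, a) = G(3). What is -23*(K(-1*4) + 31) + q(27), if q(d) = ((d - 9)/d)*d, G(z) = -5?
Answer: -488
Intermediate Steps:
y(o, a) = -5
K(b) = -5 + b (K(b) = b - 5 = -5 + b)
q(d) = -9 + d (q(d) = ((-9 + d)/d)*d = -9 + d)
-23*(K(-1*4) + 31) + q(27) = -23*((-5 - 1*4) + 31) + (-9 + 27) = -23*((-5 - 4) + 31) + 18 = -23*(-9 + 31) + 18 = -23*22 + 18 = -506 + 18 = -488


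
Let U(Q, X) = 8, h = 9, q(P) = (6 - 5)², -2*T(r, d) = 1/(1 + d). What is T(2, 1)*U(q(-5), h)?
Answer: -2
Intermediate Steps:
T(r, d) = -1/(2*(1 + d))
q(P) = 1 (q(P) = 1² = 1)
T(2, 1)*U(q(-5), h) = -1/(2 + 2*1)*8 = -1/(2 + 2)*8 = -1/4*8 = -1*¼*8 = -¼*8 = -2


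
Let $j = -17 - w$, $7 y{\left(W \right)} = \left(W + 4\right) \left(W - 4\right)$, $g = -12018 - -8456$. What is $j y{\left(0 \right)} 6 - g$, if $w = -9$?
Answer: $\frac{25702}{7} \approx 3671.7$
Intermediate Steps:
$g = -3562$ ($g = -12018 + 8456 = -3562$)
$y{\left(W \right)} = \frac{\left(-4 + W\right) \left(4 + W\right)}{7}$ ($y{\left(W \right)} = \frac{\left(W + 4\right) \left(W - 4\right)}{7} = \frac{\left(4 + W\right) \left(-4 + W\right)}{7} = \frac{\left(-4 + W\right) \left(4 + W\right)}{7}$)
$j = -8$ ($j = -17 - -9 = -17 + 9 = -8$)
$j y{\left(0 \right)} 6 - g = - 8 \left(- \frac{16}{7} + \frac{0^{2}}{7}\right) 6 - -3562 = - 8 \left(- \frac{16}{7} + \frac{1}{7} \cdot 0\right) 6 + 3562 = - 8 \left(- \frac{16}{7} + 0\right) 6 + 3562 = \left(-8\right) \left(- \frac{16}{7}\right) 6 + 3562 = \frac{128}{7} \cdot 6 + 3562 = \frac{768}{7} + 3562 = \frac{25702}{7}$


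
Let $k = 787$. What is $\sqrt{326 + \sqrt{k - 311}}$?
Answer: $\sqrt{326 + 2 \sqrt{119}} \approx 18.65$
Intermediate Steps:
$\sqrt{326 + \sqrt{k - 311}} = \sqrt{326 + \sqrt{787 - 311}} = \sqrt{326 + \sqrt{476}} = \sqrt{326 + 2 \sqrt{119}}$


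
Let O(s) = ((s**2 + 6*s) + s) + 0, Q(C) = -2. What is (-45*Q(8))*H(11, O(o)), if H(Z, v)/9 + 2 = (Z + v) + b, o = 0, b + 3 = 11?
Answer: 13770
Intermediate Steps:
b = 8 (b = -3 + 11 = 8)
O(s) = s**2 + 7*s (O(s) = (s**2 + 7*s) + 0 = s**2 + 7*s)
H(Z, v) = 54 + 9*Z + 9*v (H(Z, v) = -18 + 9*((Z + v) + 8) = -18 + 9*(8 + Z + v) = -18 + (72 + 9*Z + 9*v) = 54 + 9*Z + 9*v)
(-45*Q(8))*H(11, O(o)) = (-45*(-2))*(54 + 9*11 + 9*(0*(7 + 0))) = 90*(54 + 99 + 9*(0*7)) = 90*(54 + 99 + 9*0) = 90*(54 + 99 + 0) = 90*153 = 13770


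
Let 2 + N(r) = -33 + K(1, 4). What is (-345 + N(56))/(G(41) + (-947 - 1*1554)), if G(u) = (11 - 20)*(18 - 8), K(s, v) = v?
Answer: 376/2591 ≈ 0.14512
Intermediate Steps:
N(r) = -31 (N(r) = -2 + (-33 + 4) = -2 - 29 = -31)
G(u) = -90 (G(u) = -9*10 = -90)
(-345 + N(56))/(G(41) + (-947 - 1*1554)) = (-345 - 31)/(-90 + (-947 - 1*1554)) = -376/(-90 + (-947 - 1554)) = -376/(-90 - 2501) = -376/(-2591) = -376*(-1/2591) = 376/2591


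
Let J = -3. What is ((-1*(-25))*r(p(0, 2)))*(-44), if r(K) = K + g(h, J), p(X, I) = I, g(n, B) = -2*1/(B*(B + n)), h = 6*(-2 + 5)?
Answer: -20240/9 ≈ -2248.9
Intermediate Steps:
h = 18 (h = 6*3 = 18)
g(n, B) = -2/(B*(B + n)) (g(n, B) = -2*1/(B*(B + n)) = -2/(B*(B + n)))
r(K) = 2/45 + K (r(K) = K - 2/(-3*(-3 + 18)) = K - 2*(-⅓)/15 = K - 2*(-⅓)*1/15 = K + 2/45 = 2/45 + K)
((-1*(-25))*r(p(0, 2)))*(-44) = ((-1*(-25))*(2/45 + 2))*(-44) = (25*(92/45))*(-44) = (460/9)*(-44) = -20240/9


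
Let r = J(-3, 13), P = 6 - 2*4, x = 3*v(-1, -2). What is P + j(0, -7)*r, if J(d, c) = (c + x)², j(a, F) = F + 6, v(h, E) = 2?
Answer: -363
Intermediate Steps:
j(a, F) = 6 + F
x = 6 (x = 3*2 = 6)
J(d, c) = (6 + c)² (J(d, c) = (c + 6)² = (6 + c)²)
P = -2 (P = 6 - 8 = -2)
r = 361 (r = (6 + 13)² = 19² = 361)
P + j(0, -7)*r = -2 + (6 - 7)*361 = -2 - 1*361 = -2 - 361 = -363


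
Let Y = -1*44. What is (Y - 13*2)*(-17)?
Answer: 1190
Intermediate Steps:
Y = -44
(Y - 13*2)*(-17) = (-44 - 13*2)*(-17) = (-44 - 26)*(-17) = -70*(-17) = 1190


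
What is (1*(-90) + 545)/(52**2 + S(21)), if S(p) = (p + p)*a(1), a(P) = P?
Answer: 455/2746 ≈ 0.16570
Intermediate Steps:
S(p) = 2*p (S(p) = (p + p)*1 = (2*p)*1 = 2*p)
(1*(-90) + 545)/(52**2 + S(21)) = (1*(-90) + 545)/(52**2 + 2*21) = (-90 + 545)/(2704 + 42) = 455/2746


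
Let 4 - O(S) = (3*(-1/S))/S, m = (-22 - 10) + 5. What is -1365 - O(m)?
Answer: -332668/243 ≈ -1369.0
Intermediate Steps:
m = -27 (m = -32 + 5 = -27)
O(S) = 4 + 3/S² (O(S) = 4 - 3*(-1/S)/S = 4 - (-3/S)/S = 4 - (-3)/S² = 4 + 3/S²)
-1365 - O(m) = -1365 - (4 + 3/(-27)²) = -1365 - (4 + 3*(1/729)) = -1365 - (4 + 1/243) = -1365 - 1*973/243 = -1365 - 973/243 = -332668/243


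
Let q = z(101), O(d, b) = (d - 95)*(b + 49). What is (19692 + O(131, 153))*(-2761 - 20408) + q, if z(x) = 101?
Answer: -624728815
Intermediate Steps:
O(d, b) = (-95 + d)*(49 + b)
q = 101
(19692 + O(131, 153))*(-2761 - 20408) + q = (19692 + (-4655 - 95*153 + 49*131 + 153*131))*(-2761 - 20408) + 101 = (19692 + (-4655 - 14535 + 6419 + 20043))*(-23169) + 101 = (19692 + 7272)*(-23169) + 101 = 26964*(-23169) + 101 = -624728916 + 101 = -624728815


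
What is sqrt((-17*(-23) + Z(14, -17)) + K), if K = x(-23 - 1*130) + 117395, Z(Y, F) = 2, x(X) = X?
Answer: sqrt(117635) ≈ 342.98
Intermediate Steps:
K = 117242 (K = (-23 - 1*130) + 117395 = (-23 - 130) + 117395 = -153 + 117395 = 117242)
sqrt((-17*(-23) + Z(14, -17)) + K) = sqrt((-17*(-23) + 2) + 117242) = sqrt((391 + 2) + 117242) = sqrt(393 + 117242) = sqrt(117635)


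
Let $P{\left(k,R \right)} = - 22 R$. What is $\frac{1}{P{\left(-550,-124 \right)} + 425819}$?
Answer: $\frac{1}{428547} \approx 2.3335 \cdot 10^{-6}$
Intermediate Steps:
$\frac{1}{P{\left(-550,-124 \right)} + 425819} = \frac{1}{\left(-22\right) \left(-124\right) + 425819} = \frac{1}{2728 + 425819} = \frac{1}{428547}$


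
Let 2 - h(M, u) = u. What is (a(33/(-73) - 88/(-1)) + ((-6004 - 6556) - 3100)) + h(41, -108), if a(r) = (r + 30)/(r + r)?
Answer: -198751519/12782 ≈ -15549.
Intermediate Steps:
a(r) = (30 + r)/(2*r) (a(r) = (30 + r)/((2*r)) = (30 + r)*(1/(2*r)) = (30 + r)/(2*r))
h(M, u) = 2 - u
(a(33/(-73) - 88/(-1)) + ((-6004 - 6556) - 3100)) + h(41, -108) = ((30 + (33/(-73) - 88/(-1)))/(2*(33/(-73) - 88/(-1))) + ((-6004 - 6556) - 3100)) + (2 - 1*(-108)) = ((30 + (33*(-1/73) - 88*(-1)))/(2*(33*(-1/73) - 88*(-1))) + (-12560 - 3100)) + (2 + 108) = ((30 + (-33/73 + 88))/(2*(-33/73 + 88)) - 15660) + 110 = ((30 + 6391/73)/(2*(6391/73)) - 15660) + 110 = ((½)*(73/6391)*(8581/73) - 15660) + 110 = (8581/12782 - 15660) + 110 = -200157539/12782 + 110 = -198751519/12782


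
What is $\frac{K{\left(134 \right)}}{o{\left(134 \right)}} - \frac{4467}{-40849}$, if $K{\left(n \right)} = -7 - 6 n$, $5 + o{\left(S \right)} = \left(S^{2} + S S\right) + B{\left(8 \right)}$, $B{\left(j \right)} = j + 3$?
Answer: $\frac{127317167}{1467214382} \approx 0.086775$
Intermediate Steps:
$B{\left(j \right)} = 3 + j$
$o{\left(S \right)} = 6 + 2 S^{2}$ ($o{\left(S \right)} = -5 + \left(\left(S^{2} + S S\right) + \left(3 + 8\right)\right) = -5 + \left(\left(S^{2} + S^{2}\right) + 11\right) = -5 + \left(2 S^{2} + 11\right) = -5 + \left(11 + 2 S^{2}\right) = 6 + 2 S^{2}$)
$\frac{K{\left(134 \right)}}{o{\left(134 \right)}} - \frac{4467}{-40849} = \frac{-7 - 804}{6 + 2 \cdot 134^{2}} - \frac{4467}{-40849} = \frac{-7 - 804}{6 + 2 \cdot 17956} - - \frac{4467}{40849} = - \frac{811}{6 + 35912} + \frac{4467}{40849} = - \frac{811}{35918} + \frac{4467}{40849} = \frac{127317167}{1467214382}$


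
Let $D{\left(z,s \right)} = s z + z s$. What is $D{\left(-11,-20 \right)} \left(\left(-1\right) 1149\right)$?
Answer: $-505560$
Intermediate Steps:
$D{\left(z,s \right)} = 2 s z$ ($D{\left(z,s \right)} = s z + s z = 2 s z$)
$D{\left(-11,-20 \right)} \left(\left(-1\right) 1149\right) = 2 \left(-20\right) \left(-11\right) \left(\left(-1\right) 1149\right) = 440 \left(-1149\right) = -505560$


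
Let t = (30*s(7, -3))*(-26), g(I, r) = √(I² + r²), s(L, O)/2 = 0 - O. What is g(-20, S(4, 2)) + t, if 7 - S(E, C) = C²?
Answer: -4680 + √409 ≈ -4659.8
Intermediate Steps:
S(E, C) = 7 - C²
s(L, O) = -2*O (s(L, O) = 2*(0 - O) = 2*(-O) = -2*O)
t = -4680 (t = (30*(-2*(-3)))*(-26) = (30*6)*(-26) = 180*(-26) = -4680)
g(-20, S(4, 2)) + t = √((-20)² + (7 - 1*2²)²) - 4680 = √(400 + (7 - 1*4)²) - 4680 = √(400 + (7 - 4)²) - 4680 = √(400 + 3²) - 4680 = √(400 + 9) - 4680 = √409 - 4680 = -4680 + √409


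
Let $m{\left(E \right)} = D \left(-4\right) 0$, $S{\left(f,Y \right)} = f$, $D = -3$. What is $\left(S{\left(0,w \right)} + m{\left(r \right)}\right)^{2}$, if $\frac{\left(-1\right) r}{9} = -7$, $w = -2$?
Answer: $0$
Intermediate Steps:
$r = 63$ ($r = \left(-9\right) \left(-7\right) = 63$)
$m{\left(E \right)} = 0$ ($m{\left(E \right)} = \left(-3\right) \left(-4\right) 0 = 12 \cdot 0 = 0$)
$\left(S{\left(0,w \right)} + m{\left(r \right)}\right)^{2} = \left(0 + 0\right)^{2} = 0^{2} = 0$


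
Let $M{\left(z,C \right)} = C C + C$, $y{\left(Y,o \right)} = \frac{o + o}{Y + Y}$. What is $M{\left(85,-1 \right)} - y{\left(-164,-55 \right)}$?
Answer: $- \frac{55}{164} \approx -0.33537$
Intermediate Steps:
$y{\left(Y,o \right)} = \frac{o}{Y}$ ($y{\left(Y,o \right)} = \frac{2 o}{2 Y} = 2 o \frac{1}{2 Y} = \frac{o}{Y}$)
$M{\left(z,C \right)} = C + C^{2}$ ($M{\left(z,C \right)} = C^{2} + C = C + C^{2}$)
$M{\left(85,-1 \right)} - y{\left(-164,-55 \right)} = - (1 - 1) - - \frac{55}{-164} = \left(-1\right) 0 - \left(-55\right) \left(- \frac{1}{164}\right) = 0 - \frac{55}{164} = - \frac{55}{164}$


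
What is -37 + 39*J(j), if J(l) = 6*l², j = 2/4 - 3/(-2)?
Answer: 899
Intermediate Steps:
j = 2 (j = 2*(¼) - 3*(-½) = ½ + 3/2 = 2)
-37 + 39*J(j) = -37 + 39*(6*2²) = -37 + 39*(6*4) = -37 + 39*24 = -37 + 936 = 899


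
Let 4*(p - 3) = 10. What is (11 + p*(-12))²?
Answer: 3025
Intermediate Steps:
p = 11/2 (p = 3 + (¼)*10 = 3 + 5/2 = 11/2 ≈ 5.5000)
(11 + p*(-12))² = (11 + (11/2)*(-12))² = (11 - 66)² = (-55)² = 3025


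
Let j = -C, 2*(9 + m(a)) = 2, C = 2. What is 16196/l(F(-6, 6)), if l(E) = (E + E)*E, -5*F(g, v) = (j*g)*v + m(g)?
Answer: 101225/2048 ≈ 49.426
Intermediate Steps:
m(a) = -8 (m(a) = -9 + (½)*2 = -9 + 1 = -8)
j = -2 (j = -1*2 = -2)
F(g, v) = 8/5 + 2*g*v/5 (F(g, v) = -((-2*g)*v - 8)/5 = -(-2*g*v - 8)/5 = -(-8 - 2*g*v)/5 = 8/5 + 2*g*v/5)
l(E) = 2*E² (l(E) = (2*E)*E = 2*E²)
16196/l(F(-6, 6)) = 16196/((2*(8/5 + (⅖)*(-6)*6)²)) = 16196/((2*(8/5 - 72/5)²)) = 16196/((2*(-64/5)²)) = 16196/((2*(4096/25))) = 16196/(8192/25) = 16196*(25/8192) = 101225/2048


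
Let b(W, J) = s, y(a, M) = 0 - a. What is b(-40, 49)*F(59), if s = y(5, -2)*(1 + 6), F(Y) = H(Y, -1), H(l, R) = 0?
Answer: 0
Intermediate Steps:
F(Y) = 0
y(a, M) = -a
s = -35 (s = (-1*5)*(1 + 6) = -5*7 = -35)
b(W, J) = -35
b(-40, 49)*F(59) = -35*0 = 0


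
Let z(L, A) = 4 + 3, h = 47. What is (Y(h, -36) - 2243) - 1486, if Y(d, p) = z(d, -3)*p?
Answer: -3981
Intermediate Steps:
z(L, A) = 7
Y(d, p) = 7*p
(Y(h, -36) - 2243) - 1486 = (7*(-36) - 2243) - 1486 = (-252 - 2243) - 1486 = -2495 - 1486 = -3981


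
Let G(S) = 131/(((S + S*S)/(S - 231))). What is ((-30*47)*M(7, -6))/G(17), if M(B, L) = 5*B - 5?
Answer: 6471900/14017 ≈ 461.72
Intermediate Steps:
M(B, L) = -5 + 5*B
G(S) = 131*(-231 + S)/(S + S**2) (G(S) = 131/(((S + S**2)/(-231 + S))) = 131*((-231 + S)/(S + S**2)) = 131*(-231 + S)/(S + S**2))
((-30*47)*M(7, -6))/G(17) = ((-30*47)*(-5 + 5*7))/((131*(-231 + 17)/(17*(1 + 17)))) = (-1410*(-5 + 35))/((131*(1/17)*(-214)/18)) = (-1410*30)/((131*(1/17)*(1/18)*(-214))) = -42300/(-14017/153) = -42300*(-153/14017) = 6471900/14017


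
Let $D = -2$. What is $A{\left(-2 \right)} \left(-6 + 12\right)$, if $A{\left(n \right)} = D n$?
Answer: $24$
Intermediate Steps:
$A{\left(n \right)} = - 2 n$
$A{\left(-2 \right)} \left(-6 + 12\right) = \left(-2\right) \left(-2\right) \left(-6 + 12\right) = 4 \cdot 6 = 24$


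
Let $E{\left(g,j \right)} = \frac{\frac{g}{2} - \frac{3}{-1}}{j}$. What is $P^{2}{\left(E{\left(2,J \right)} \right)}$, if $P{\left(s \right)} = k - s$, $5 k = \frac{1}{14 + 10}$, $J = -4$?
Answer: $\frac{14641}{14400} \approx 1.0167$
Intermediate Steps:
$k = \frac{1}{120}$ ($k = \frac{1}{5 \left(14 + 10\right)} = \frac{1}{5 \cdot 24} = \frac{1}{5} \cdot \frac{1}{24} = \frac{1}{120} \approx 0.0083333$)
$E{\left(g,j \right)} = \frac{3 + \frac{g}{2}}{j}$ ($E{\left(g,j \right)} = \frac{g \frac{1}{2} - -3}{j} = \frac{\frac{g}{2} + 3}{j} = \frac{3 + \frac{g}{2}}{j}$)
$P{\left(s \right)} = \frac{1}{120} - s$
$P^{2}{\left(E{\left(2,J \right)} \right)} = \left(\frac{1}{120} - \frac{6 + 2}{2 \left(-4\right)}\right)^{2} = \left(\frac{1}{120} - \frac{1}{2} \left(- \frac{1}{4}\right) 8\right)^{2} = \left(\frac{1}{120} - -1\right)^{2} = \left(\frac{1}{120} + 1\right)^{2} = \left(\frac{121}{120}\right)^{2} = \frac{14641}{14400}$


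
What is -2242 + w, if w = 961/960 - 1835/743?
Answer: -1600221337/713280 ≈ -2243.5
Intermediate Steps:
w = -1047577/713280 (w = 961*(1/960) - 1835*1/743 = 961/960 - 1835/743 = -1047577/713280 ≈ -1.4687)
-2242 + w = -2242 - 1047577/713280 = -1600221337/713280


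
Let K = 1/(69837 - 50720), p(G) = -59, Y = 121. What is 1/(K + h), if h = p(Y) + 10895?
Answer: 19117/207151813 ≈ 9.2285e-5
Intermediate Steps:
h = 10836 (h = -59 + 10895 = 10836)
K = 1/19117 ≈ 5.2309e-5
1/(K + h) = 1/(1/19117 + 10836) = 1/(207151813/19117) = 19117/207151813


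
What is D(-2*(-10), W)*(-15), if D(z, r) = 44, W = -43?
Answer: -660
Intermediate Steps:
D(-2*(-10), W)*(-15) = 44*(-15) = -660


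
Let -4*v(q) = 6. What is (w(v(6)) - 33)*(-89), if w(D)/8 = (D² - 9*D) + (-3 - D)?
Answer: -7209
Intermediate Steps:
v(q) = -3/2 (v(q) = -¼*6 = -3/2)
w(D) = -24 - 80*D + 8*D² (w(D) = 8*((D² - 9*D) + (-3 - D)) = 8*(-3 + D² - 10*D) = -24 - 80*D + 8*D²)
(w(v(6)) - 33)*(-89) = ((-24 - 80*(-3/2) + 8*(-3/2)²) - 33)*(-89) = ((-24 + 120 + 8*(9/4)) - 33)*(-89) = ((-24 + 120 + 18) - 33)*(-89) = (114 - 33)*(-89) = 81*(-89) = -7209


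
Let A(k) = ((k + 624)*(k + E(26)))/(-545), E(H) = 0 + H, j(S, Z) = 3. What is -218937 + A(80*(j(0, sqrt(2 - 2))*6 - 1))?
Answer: -122070489/545 ≈ -2.2398e+5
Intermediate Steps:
E(H) = H
A(k) = -(26 + k)*(624 + k)/545 (A(k) = ((k + 624)*(k + 26))/(-545) = ((624 + k)*(26 + k))*(-1/545) = ((26 + k)*(624 + k))*(-1/545) = -(26 + k)*(624 + k)/545)
-218937 + A(80*(j(0, sqrt(2 - 2))*6 - 1)) = -218937 + (-16224/545 - 10400*(3*6 - 1)/109 - 6400*(3*6 - 1)**2/545) = -218937 + (-16224/545 - 10400*(18 - 1)/109 - 6400*(18 - 1)**2/545) = -218937 + (-16224/545 - 10400*17/109 - (80*17)**2/545) = -218937 + (-16224/545 - 130/109*1360 - 1/545*1360**2) = -218937 + (-16224/545 - 176800/109 - 1/545*1849600) = -218937 + (-16224/545 - 176800/109 - 369920/109) = -218937 - 2749824/545 = -122070489/545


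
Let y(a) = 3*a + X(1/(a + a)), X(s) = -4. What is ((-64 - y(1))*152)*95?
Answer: -909720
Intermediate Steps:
y(a) = -4 + 3*a (y(a) = 3*a - 4 = -4 + 3*a)
((-64 - y(1))*152)*95 = ((-64 - (-4 + 3*1))*152)*95 = ((-64 - (-4 + 3))*152)*95 = ((-64 - 1*(-1))*152)*95 = ((-64 + 1)*152)*95 = -63*152*95 = -9576*95 = -909720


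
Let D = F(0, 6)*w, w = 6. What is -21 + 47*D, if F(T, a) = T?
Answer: -21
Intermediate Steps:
D = 0 (D = 0*6 = 0)
-21 + 47*D = -21 + 47*0 = -21 + 0 = -21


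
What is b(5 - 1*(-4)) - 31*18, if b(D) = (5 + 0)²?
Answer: -533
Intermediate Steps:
b(D) = 25 (b(D) = 5² = 25)
b(5 - 1*(-4)) - 31*18 = 25 - 31*18 = 25 - 558 = -533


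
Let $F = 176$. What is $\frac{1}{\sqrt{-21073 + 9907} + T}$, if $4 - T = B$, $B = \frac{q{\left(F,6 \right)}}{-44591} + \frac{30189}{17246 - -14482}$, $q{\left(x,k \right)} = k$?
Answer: $\frac{226007204556727664}{828466628040715237355} - \frac{222401293202381056 i \sqrt{11166}}{2485399884122145712065} \approx 0.0002728 - 0.0094556 i$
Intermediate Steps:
$B = \frac{448655777}{471594416}$ ($B = \frac{6}{-44591} + \frac{30189}{17246 - -14482} = 6 \left(- \frac{1}{44591}\right) + \frac{30189}{17246 + 14482} = - \frac{6}{44591} + \frac{30189}{31728} = - \frac{6}{44591} + 30189 \cdot \frac{1}{31728} = - \frac{6}{44591} + \frac{10063}{10576} = \frac{448655777}{471594416} \approx 0.95136$)
$T = \frac{1437721887}{471594416}$ ($T = 4 - \frac{448655777}{471594416} = \frac{1437721887}{471594416} \approx 3.0486$)
$\frac{1}{\sqrt{-21073 + 9907} + T} = \frac{1}{\sqrt{-21073 + 9907} + \frac{1437721887}{471594416}} = \frac{1}{\sqrt{-11166} + \frac{1437721887}{471594416}} = \frac{1}{i \sqrt{11166} + \frac{1437721887}{471594416}} = \frac{1}{\frac{1437721887}{471594416} + i \sqrt{11166}}$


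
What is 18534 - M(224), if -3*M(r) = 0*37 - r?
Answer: 55378/3 ≈ 18459.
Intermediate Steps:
M(r) = r/3 (M(r) = -(0*37 - r)/3 = -(0 - r)/3 = -(-1)*r/3 = r/3)
18534 - M(224) = 18534 - 224/3 = 55378/3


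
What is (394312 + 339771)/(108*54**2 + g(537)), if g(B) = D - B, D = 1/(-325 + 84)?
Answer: 176914003/75768230 ≈ 2.3349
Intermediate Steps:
D = -1/241 (D = 1/(-241) = -1/241 ≈ -0.0041494)
g(B) = -1/241 - B
(394312 + 339771)/(108*54**2 + g(537)) = (394312 + 339771)/(108*54**2 + (-1/241 - 1*537)) = 734083/(108*2916 + (-1/241 - 537)) = 734083/(314928 - 129418/241) = 734083/(75768230/241) = 734083*(241/75768230) = 176914003/75768230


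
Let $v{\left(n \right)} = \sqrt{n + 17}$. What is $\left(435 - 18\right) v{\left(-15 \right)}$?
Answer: $417 \sqrt{2} \approx 589.73$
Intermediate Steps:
$v{\left(n \right)} = \sqrt{17 + n}$
$\left(435 - 18\right) v{\left(-15 \right)} = \left(435 - 18\right) \sqrt{17 - 15} = 417 \sqrt{2}$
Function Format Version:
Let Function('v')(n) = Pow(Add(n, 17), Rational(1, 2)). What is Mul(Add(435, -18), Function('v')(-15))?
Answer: Mul(417, Pow(2, Rational(1, 2))) ≈ 589.73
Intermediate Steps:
Function('v')(n) = Pow(Add(17, n), Rational(1, 2))
Mul(Add(435, -18), Function('v')(-15)) = Mul(Add(435, -18), Pow(Add(17, -15), Rational(1, 2))) = Mul(417, Pow(2, Rational(1, 2)))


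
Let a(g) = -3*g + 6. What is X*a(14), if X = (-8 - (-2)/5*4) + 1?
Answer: 972/5 ≈ 194.40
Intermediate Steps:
a(g) = 6 - 3*g
X = -27/5 (X = (-8 - (-2)/5*4) + 1 = (-8 - 2*(-⅕)*4) + 1 = (-8 + (⅖)*4) + 1 = (-8 + 8/5) + 1 = -32/5 + 1 = -27/5 ≈ -5.4000)
X*a(14) = -27*(6 - 3*14)/5 = -27*(6 - 42)/5 = -27/5*(-36) = 972/5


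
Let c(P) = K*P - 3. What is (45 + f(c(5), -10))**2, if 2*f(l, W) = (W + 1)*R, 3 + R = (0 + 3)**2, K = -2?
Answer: 324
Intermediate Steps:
R = 6 (R = -3 + (0 + 3)**2 = -3 + 3**2 = -3 + 9 = 6)
c(P) = -3 - 2*P (c(P) = -2*P - 3 = -3 - 2*P)
f(l, W) = 3 + 3*W (f(l, W) = ((W + 1)*6)/2 = ((1 + W)*6)/2 = (6 + 6*W)/2 = 3 + 3*W)
(45 + f(c(5), -10))**2 = (45 + (3 + 3*(-10)))**2 = (45 + (3 - 30))**2 = (45 - 27)**2 = 18**2 = 324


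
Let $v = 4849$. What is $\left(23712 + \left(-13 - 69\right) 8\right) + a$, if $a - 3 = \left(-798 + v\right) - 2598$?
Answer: $24512$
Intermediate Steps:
$a = 1456$ ($a = 3 + \left(\left(-798 + 4849\right) - 2598\right) = 3 + \left(4051 - 2598\right) = 3 + 1453 = 1456$)
$\left(23712 + \left(-13 - 69\right) 8\right) + a = \left(23712 + \left(-13 - 69\right) 8\right) + 1456 = \left(23712 - 656\right) + 1456 = 23056 + 1456 = 24512$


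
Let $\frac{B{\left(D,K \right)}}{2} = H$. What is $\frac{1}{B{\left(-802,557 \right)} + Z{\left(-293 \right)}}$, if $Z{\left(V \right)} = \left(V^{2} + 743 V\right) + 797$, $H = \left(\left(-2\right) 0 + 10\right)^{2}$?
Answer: $- \frac{1}{130853} \approx -7.6422 \cdot 10^{-6}$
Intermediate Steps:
$H = 100$ ($H = \left(0 + 10\right)^{2} = 10^{2} = 100$)
$B{\left(D,K \right)} = 200$ ($B{\left(D,K \right)} = 2 \cdot 100 = 200$)
$Z{\left(V \right)} = 797 + V^{2} + 743 V$
$\frac{1}{B{\left(-802,557 \right)} + Z{\left(-293 \right)}} = \frac{1}{200 + \left(797 + \left(-293\right)^{2} + 743 \left(-293\right)\right)} = \frac{1}{200 + \left(797 + 85849 - 217699\right)} = \frac{1}{200 - 131053} = \frac{1}{-130853} = - \frac{1}{130853}$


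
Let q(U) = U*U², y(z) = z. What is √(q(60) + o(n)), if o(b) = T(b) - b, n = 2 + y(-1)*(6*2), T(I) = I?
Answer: 120*√15 ≈ 464.76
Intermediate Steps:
q(U) = U³
n = -10 (n = 2 - 6*2 = 2 - 1*12 = 2 - 12 = -10)
o(b) = 0 (o(b) = b - b = 0)
√(q(60) + o(n)) = √(60³ + 0) = √(216000 + 0) = √216000 = 120*√15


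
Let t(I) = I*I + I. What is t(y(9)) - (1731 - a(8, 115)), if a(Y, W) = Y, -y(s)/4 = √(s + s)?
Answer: -1435 - 12*√2 ≈ -1452.0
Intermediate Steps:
y(s) = -4*√2*√s (y(s) = -4*√(s + s) = -4*√2*√s)
t(I) = I + I² (t(I) = I² + I = I + I²)
t(y(9)) - (1731 - a(8, 115)) = (-4*√2*√9)*(1 - 4*√2*√9) - (1731 - 1*8) = (-4*√2*3)*(1 - 4*√2*3) - (1731 - 8) = (-12*√2)*(1 - 12*√2) - 1*1723 = -12*√2*(1 - 12*√2) - 1723 = -1723 - 12*√2*(1 - 12*√2)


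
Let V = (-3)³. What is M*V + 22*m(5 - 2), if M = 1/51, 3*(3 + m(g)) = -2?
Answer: -4141/51 ≈ -81.196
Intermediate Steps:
m(g) = -11/3 (m(g) = -3 + (⅓)*(-2) = -3 - ⅔ = -11/3)
V = -27
M = 1/51 ≈ 0.019608
M*V + 22*m(5 - 2) = (1/51)*(-27) + 22*(-11/3) = -9/17 - 242/3 = -4141/51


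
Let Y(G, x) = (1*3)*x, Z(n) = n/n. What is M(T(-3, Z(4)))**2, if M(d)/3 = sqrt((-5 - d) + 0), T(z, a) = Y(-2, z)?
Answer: 36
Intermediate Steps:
Z(n) = 1
Y(G, x) = 3*x
T(z, a) = 3*z
M(d) = 3*sqrt(-5 - d) (M(d) = 3*sqrt((-5 - d) + 0) = 3*sqrt(-5 - d))
M(T(-3, Z(4)))**2 = (3*sqrt(-5 - 3*(-3)))**2 = (3*sqrt(-5 - 1*(-9)))**2 = (3*sqrt(-5 + 9))**2 = (3*sqrt(4))**2 = (3*2)**2 = 6**2 = 36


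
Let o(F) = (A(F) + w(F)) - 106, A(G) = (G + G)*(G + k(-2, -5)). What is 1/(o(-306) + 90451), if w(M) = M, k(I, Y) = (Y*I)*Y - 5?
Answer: 1/310971 ≈ 3.2157e-6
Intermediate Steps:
k(I, Y) = -5 + I*Y² (k(I, Y) = (I*Y)*Y - 5 = I*Y² - 5 = -5 + I*Y²)
A(G) = 2*G*(-55 + G) (A(G) = (G + G)*(G + (-5 - 2*(-5)²)) = (2*G)*(G + (-5 - 2*25)) = (2*G)*(G + (-5 - 50)) = (2*G)*(G - 55) = (2*G)*(-55 + G) = 2*G*(-55 + G))
o(F) = -106 + F + 2*F*(-55 + F) (o(F) = (2*F*(-55 + F) + F) - 106 = (F + 2*F*(-55 + F)) - 106 = -106 + F + 2*F*(-55 + F))
1/(o(-306) + 90451) = 1/((-106 - 306 + 2*(-306)*(-55 - 306)) + 90451) = 1/((-106 - 306 + 2*(-306)*(-361)) + 90451) = 1/((-106 - 306 + 220932) + 90451) = 1/(220520 + 90451) = 1/310971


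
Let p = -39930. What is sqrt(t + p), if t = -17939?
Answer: 7*I*sqrt(1181) ≈ 240.56*I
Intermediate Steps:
sqrt(t + p) = sqrt(-17939 - 39930) = sqrt(-57869) = 7*I*sqrt(1181)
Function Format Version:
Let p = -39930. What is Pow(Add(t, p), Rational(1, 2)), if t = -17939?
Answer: Mul(7, I, Pow(1181, Rational(1, 2))) ≈ Mul(240.56, I)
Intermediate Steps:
Pow(Add(t, p), Rational(1, 2)) = Pow(Add(-17939, -39930), Rational(1, 2)) = Pow(-57869, Rational(1, 2)) = Mul(7, I, Pow(1181, Rational(1, 2)))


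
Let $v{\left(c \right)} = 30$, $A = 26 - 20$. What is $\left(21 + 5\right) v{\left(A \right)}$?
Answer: $780$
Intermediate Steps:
$A = 6$
$\left(21 + 5\right) v{\left(A \right)} = \left(21 + 5\right) 30 = 26 \cdot 30 = 780$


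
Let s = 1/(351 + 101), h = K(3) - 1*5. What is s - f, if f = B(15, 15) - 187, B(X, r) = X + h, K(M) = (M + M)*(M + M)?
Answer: 63733/452 ≈ 141.00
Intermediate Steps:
K(M) = 4*M² (K(M) = (2*M)*(2*M) = 4*M²)
h = 31 (h = 4*3² - 1*5 = 4*9 - 5 = 36 - 5 = 31)
B(X, r) = 31 + X (B(X, r) = X + 31 = 31 + X)
s = 1/452 ≈ 0.0022124
f = -141 (f = (31 + 15) - 187 = 46 - 187 = -141)
s - f = 1/452 - 1*(-141) = 1/452 + 141 = 63733/452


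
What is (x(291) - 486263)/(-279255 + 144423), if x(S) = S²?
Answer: 200791/67416 ≈ 2.9784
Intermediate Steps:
(x(291) - 486263)/(-279255 + 144423) = (291² - 486263)/(-279255 + 144423) = (84681 - 486263)/(-134832) = -401582*(-1/134832) = 200791/67416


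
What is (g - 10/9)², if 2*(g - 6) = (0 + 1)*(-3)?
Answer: 3721/324 ≈ 11.485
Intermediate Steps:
g = 9/2 (g = 6 + ((0 + 1)*(-3))/2 = 6 + (1*(-3))/2 = 6 + (½)*(-3) = 6 - 3/2 = 9/2 ≈ 4.5000)
(g - 10/9)² = (9/2 - 10/9)² = (61/18)² = 3721/324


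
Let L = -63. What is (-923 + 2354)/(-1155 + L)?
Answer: -477/406 ≈ -1.1749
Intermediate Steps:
(-923 + 2354)/(-1155 + L) = (-923 + 2354)/(-1155 - 63) = 1431/(-1218) = 1431*(-1/1218) = -477/406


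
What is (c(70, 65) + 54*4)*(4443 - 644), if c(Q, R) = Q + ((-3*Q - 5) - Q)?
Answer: 3799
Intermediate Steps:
c(Q, R) = -5 - 3*Q (c(Q, R) = Q + ((-5 - 3*Q) - Q) = Q + (-5 - 4*Q) = -5 - 3*Q)
(c(70, 65) + 54*4)*(4443 - 644) = ((-5 - 3*70) + 54*4)*(4443 - 644) = ((-5 - 210) + 216)*3799 = (-215 + 216)*3799 = 1*3799 = 3799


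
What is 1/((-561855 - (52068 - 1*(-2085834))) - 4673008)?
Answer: -1/7372765 ≈ -1.3563e-7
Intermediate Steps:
1/((-561855 - (52068 - 1*(-2085834))) - 4673008) = 1/((-561855 - (52068 + 2085834)) - 4673008) = 1/((-561855 - 1*2137902) - 4673008) = 1/((-561855 - 2137902) - 4673008) = 1/(-2699757 - 4673008) = 1/(-7372765) = -1/7372765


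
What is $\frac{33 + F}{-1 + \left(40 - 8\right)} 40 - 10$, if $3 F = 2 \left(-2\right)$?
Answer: $\frac{2870}{93} \approx 30.86$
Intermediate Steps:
$F = - \frac{4}{3}$ ($F = \frac{2 \left(-2\right)}{3} = \frac{1}{3} \left(-4\right) = - \frac{4}{3} \approx -1.3333$)
$\frac{33 + F}{-1 + \left(40 - 8\right)} 40 - 10 = \frac{33 - \frac{4}{3}}{-1 + \left(40 - 8\right)} 40 - 10 = \frac{95}{3 \left(-1 + 32\right)} 40 - 10 = \frac{95}{3 \cdot 31} \cdot 40 - 10 = \frac{95}{3} \cdot \frac{1}{31} \cdot 40 - 10 = \frac{95}{93} \cdot 40 - 10 = \frac{3800}{93} - 10 = \frac{2870}{93}$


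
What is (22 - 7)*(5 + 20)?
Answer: 375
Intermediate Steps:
(22 - 7)*(5 + 20) = 15*25 = 375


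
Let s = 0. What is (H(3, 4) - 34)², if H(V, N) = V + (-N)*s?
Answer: 961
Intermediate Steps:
H(V, N) = V (H(V, N) = V - N*0 = V + 0 = V)
(H(3, 4) - 34)² = (3 - 34)² = (-31)² = 961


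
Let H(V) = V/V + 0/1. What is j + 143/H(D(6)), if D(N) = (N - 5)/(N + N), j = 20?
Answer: 163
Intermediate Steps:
D(N) = (-5 + N)/(2*N) (D(N) = (-5 + N)/((2*N)) = (-5 + N)*(1/(2*N)) = (-5 + N)/(2*N))
H(V) = 1 (H(V) = 1 + 0*1 = 1 + 0 = 1)
j + 143/H(D(6)) = 20 + 143/1 = 20 + 1*143 = 20 + 143 = 163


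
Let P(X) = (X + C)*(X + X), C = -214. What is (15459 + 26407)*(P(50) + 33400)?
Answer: 711722000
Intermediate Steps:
P(X) = 2*X*(-214 + X) (P(X) = (X - 214)*(X + X) = (-214 + X)*(2*X) = 2*X*(-214 + X))
(15459 + 26407)*(P(50) + 33400) = (15459 + 26407)*(2*50*(-214 + 50) + 33400) = 41866*(2*50*(-164) + 33400) = 41866*(-16400 + 33400) = 41866*17000 = 711722000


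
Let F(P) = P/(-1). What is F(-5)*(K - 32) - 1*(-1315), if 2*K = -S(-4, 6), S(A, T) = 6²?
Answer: 1065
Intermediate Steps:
F(P) = -P (F(P) = P*(-1) = -P)
S(A, T) = 36
K = -18 (K = (-1*36)/2 = (½)*(-36) = -18)
F(-5)*(K - 32) - 1*(-1315) = (-1*(-5))*(-18 - 32) - 1*(-1315) = 5*(-50) + 1315 = -250 + 1315 = 1065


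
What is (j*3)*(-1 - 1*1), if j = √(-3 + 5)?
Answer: -6*√2 ≈ -8.4853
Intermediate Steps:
j = √2 ≈ 1.4142
(j*3)*(-1 - 1*1) = (√2*3)*(-1 - 1*1) = (3*√2)*(-1 - 1) = (3*√2)*(-2) = -6*√2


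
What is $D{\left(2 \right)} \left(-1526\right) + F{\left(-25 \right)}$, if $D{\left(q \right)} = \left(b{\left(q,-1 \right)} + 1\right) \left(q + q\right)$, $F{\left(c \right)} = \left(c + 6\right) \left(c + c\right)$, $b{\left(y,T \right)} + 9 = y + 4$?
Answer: $13158$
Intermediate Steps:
$b{\left(y,T \right)} = -5 + y$ ($b{\left(y,T \right)} = -9 + \left(y + 4\right) = -9 + \left(4 + y\right) = -5 + y$)
$F{\left(c \right)} = 2 c \left(6 + c\right)$ ($F{\left(c \right)} = \left(6 + c\right) 2 c = 2 c \left(6 + c\right)$)
$D{\left(q \right)} = 2 q \left(-4 + q\right)$ ($D{\left(q \right)} = \left(\left(-5 + q\right) + 1\right) \left(q + q\right) = \left(-4 + q\right) 2 q = 2 q \left(-4 + q\right)$)
$D{\left(2 \right)} \left(-1526\right) + F{\left(-25 \right)} = 2 \cdot 2 \left(-4 + 2\right) \left(-1526\right) + 2 \left(-25\right) \left(6 - 25\right) = 2 \cdot 2 \left(-2\right) \left(-1526\right) + 2 \left(-25\right) \left(-19\right) = \left(-8\right) \left(-1526\right) + 950 = 12208 + 950 = 13158$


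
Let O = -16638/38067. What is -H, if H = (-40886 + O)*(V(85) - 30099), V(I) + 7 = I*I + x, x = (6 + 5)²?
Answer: -11808070080000/12689 ≈ -9.3058e+8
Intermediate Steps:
x = 121 (x = 11² = 121)
O = -5546/12689 (O = -16638*1/38067 = -5546/12689 ≈ -0.43707)
V(I) = 114 + I² (V(I) = -7 + (I*I + 121) = -7 + (I² + 121) = -7 + (121 + I²) = 114 + I²)
H = 11808070080000/12689 (H = (-40886 - 5546/12689)*((114 + 85²) - 30099) = -518808000*((114 + 7225) - 30099)/12689 = -518808000*(7339 - 30099)/12689 = -518808000/12689*(-22760) = 11808070080000/12689 ≈ 9.3058e+8)
-H = -1*11808070080000/12689 = -11808070080000/12689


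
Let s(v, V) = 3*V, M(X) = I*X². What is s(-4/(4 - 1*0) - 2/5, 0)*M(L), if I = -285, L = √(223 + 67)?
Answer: 0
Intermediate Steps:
L = √290 ≈ 17.029
M(X) = -285*X²
s(-4/(4 - 1*0) - 2/5, 0)*M(L) = (3*0)*(-285*(√290)²) = 0*(-285*290) = 0*(-82650) = 0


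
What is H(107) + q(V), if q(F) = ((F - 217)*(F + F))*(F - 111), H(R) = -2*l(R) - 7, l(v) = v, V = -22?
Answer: -1398849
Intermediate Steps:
H(R) = -7 - 2*R (H(R) = -2*R - 7 = -7 - 2*R)
q(F) = 2*F*(-217 + F)*(-111 + F) (q(F) = ((-217 + F)*(2*F))*(-111 + F) = (2*F*(-217 + F))*(-111 + F) = 2*F*(-217 + F)*(-111 + F))
H(107) + q(V) = (-7 - 2*107) + 2*(-22)*(24087 + (-22)**2 - 328*(-22)) = (-7 - 214) + 2*(-22)*(24087 + 484 + 7216) = -221 + 2*(-22)*31787 = -221 - 1398628 = -1398849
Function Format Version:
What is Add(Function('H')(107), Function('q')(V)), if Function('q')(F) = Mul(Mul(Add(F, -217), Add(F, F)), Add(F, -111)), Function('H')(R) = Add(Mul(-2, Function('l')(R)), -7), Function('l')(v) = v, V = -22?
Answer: -1398849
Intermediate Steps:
Function('H')(R) = Add(-7, Mul(-2, R)) (Function('H')(R) = Add(Mul(-2, R), -7) = Add(-7, Mul(-2, R)))
Function('q')(F) = Mul(2, F, Add(-217, F), Add(-111, F)) (Function('q')(F) = Mul(Mul(Add(-217, F), Mul(2, F)), Add(-111, F)) = Mul(Mul(2, F, Add(-217, F)), Add(-111, F)) = Mul(2, F, Add(-217, F), Add(-111, F)))
Add(Function('H')(107), Function('q')(V)) = Add(Add(-7, Mul(-2, 107)), Mul(2, -22, Add(24087, Pow(-22, 2), Mul(-328, -22)))) = Add(Add(-7, -214), Mul(2, -22, Add(24087, 484, 7216))) = Add(-221, Mul(2, -22, 31787)) = Add(-221, -1398628) = -1398849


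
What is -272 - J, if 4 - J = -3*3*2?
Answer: -294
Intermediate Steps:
J = 22 (J = 4 - (-3*3)*2 = 4 - (-9)*2 = 4 - 1*(-18) = 4 + 18 = 22)
-272 - J = -272 - 1*22 = -272 - 22 = -294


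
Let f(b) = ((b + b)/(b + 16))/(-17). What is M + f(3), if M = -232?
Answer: -74942/323 ≈ -232.02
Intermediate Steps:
f(b) = -2*b/(17*(16 + b)) (f(b) = ((2*b)/(16 + b))*(-1/17) = (2*b/(16 + b))*(-1/17) = -2*b/(17*(16 + b)))
M + f(3) = -232 - 2*3/(272 + 17*3) = -232 - 2*3/(272 + 51) = -232 - 2*3/323 = -232 - 2*3*1/323 = -232 - 6/323 = -74942/323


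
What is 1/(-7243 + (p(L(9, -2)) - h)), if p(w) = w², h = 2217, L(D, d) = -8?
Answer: -1/9396 ≈ -0.00010643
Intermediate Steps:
1/(-7243 + (p(L(9, -2)) - h)) = 1/(-7243 + ((-8)² - 1*2217)) = 1/(-7243 + (64 - 2217)) = 1/(-7243 - 2153) = 1/(-9396) = -1/9396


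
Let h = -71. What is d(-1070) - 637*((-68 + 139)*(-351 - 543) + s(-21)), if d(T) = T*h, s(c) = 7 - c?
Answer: 40491072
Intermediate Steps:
d(T) = -71*T (d(T) = T*(-71) = -71*T)
d(-1070) - 637*((-68 + 139)*(-351 - 543) + s(-21)) = -71*(-1070) - 637*((-68 + 139)*(-351 - 543) + (7 - 1*(-21))) = 75970 - 637*(71*(-894) + (7 + 21)) = 75970 - 637*(-63474 + 28) = 75970 - 637*(-63446) = 75970 + 40415102 = 40491072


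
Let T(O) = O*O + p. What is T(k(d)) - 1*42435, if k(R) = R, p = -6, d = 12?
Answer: -42297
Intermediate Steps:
T(O) = -6 + O² (T(O) = O*O - 6 = O² - 6 = -6 + O²)
T(k(d)) - 1*42435 = (-6 + 12²) - 1*42435 = (-6 + 144) - 42435 = 138 - 42435 = -42297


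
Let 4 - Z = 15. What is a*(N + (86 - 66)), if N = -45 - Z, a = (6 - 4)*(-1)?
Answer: 28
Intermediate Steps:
Z = -11 (Z = 4 - 1*15 = 4 - 15 = -11)
a = -2 (a = 2*(-1) = -2)
N = -34 (N = -45 - 1*(-11) = -45 + 11 = -34)
a*(N + (86 - 66)) = -2*(-34 + (86 - 66)) = -2*(-34 + 20) = -2*(-14) = 28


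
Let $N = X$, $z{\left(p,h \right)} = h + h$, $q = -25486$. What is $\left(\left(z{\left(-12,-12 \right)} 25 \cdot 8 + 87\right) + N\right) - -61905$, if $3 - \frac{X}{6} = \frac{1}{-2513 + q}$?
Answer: $\frac{533940932}{9333} \approx 57210.0$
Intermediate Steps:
$z{\left(p,h \right)} = 2 h$
$X = \frac{167996}{9333}$ ($X = 18 - \frac{6}{-2513 - 25486} = 18 - \frac{6}{-27999} = 18 - - \frac{2}{9333} = 18 + \frac{2}{9333} = \frac{167996}{9333} \approx 18.0$)
$N = \frac{167996}{9333} \approx 18.0$
$\left(\left(z{\left(-12,-12 \right)} 25 \cdot 8 + 87\right) + N\right) - -61905 = \left(\left(2 \left(-12\right) 25 \cdot 8 + 87\right) + \frac{167996}{9333}\right) - -61905 = \left(\left(\left(-24\right) 200 + 87\right) + \frac{167996}{9333}\right) + \left(-63476 + 125381\right) = \left(\left(-4800 + 87\right) + \frac{167996}{9333}\right) + 61905 = \left(-4713 + \frac{167996}{9333}\right) + 61905 = - \frac{43818433}{9333} + 61905 = \frac{533940932}{9333}$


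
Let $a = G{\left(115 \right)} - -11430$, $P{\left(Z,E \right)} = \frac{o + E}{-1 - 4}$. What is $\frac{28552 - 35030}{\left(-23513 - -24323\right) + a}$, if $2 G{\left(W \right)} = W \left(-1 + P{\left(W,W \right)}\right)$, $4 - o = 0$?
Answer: $- \frac{3239}{5407} \approx -0.59904$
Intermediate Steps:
$o = 4$ ($o = 4 - 0 = 4 + 0 = 4$)
$P{\left(Z,E \right)} = - \frac{4}{5} - \frac{E}{5}$ ($P{\left(Z,E \right)} = \frac{4 + E}{-1 - 4} = \frac{4 + E}{-5} = \left(4 + E\right) \left(- \frac{1}{5}\right) = - \frac{4}{5} - \frac{E}{5}$)
$G{\left(W \right)} = \frac{W \left(- \frac{9}{5} - \frac{W}{5}\right)}{2}$ ($G{\left(W \right)} = \frac{W \left(-1 - \left(\frac{4}{5} + \frac{W}{5}\right)\right)}{2} = \frac{W \left(- \frac{9}{5} - \frac{W}{5}\right)}{2}$)
$a = 10004$ ($a = \left(- \frac{1}{10}\right) 115 \left(9 + 115\right) - -11430 = \left(- \frac{1}{10}\right) 115 \cdot 124 + 11430 = -1426 + 11430 = 10004$)
$\frac{28552 - 35030}{\left(-23513 - -24323\right) + a} = \frac{28552 - 35030}{\left(-23513 - -24323\right) + 10004} = - \frac{6478}{\left(-23513 + 24323\right) + 10004} = - \frac{6478}{810 + 10004} = - \frac{6478}{10814} = \left(-6478\right) \frac{1}{10814} = - \frac{3239}{5407}$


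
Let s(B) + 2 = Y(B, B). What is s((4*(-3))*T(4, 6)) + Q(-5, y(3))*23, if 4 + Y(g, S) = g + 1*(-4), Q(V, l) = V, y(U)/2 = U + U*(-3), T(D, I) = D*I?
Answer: -413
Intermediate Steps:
y(U) = -4*U (y(U) = 2*(U + U*(-3)) = 2*(U - 3*U) = 2*(-2*U) = -4*U)
Y(g, S) = -8 + g (Y(g, S) = -4 + (g + 1*(-4)) = -4 + (g - 4) = -4 + (-4 + g) = -8 + g)
s(B) = -10 + B (s(B) = -2 + (-8 + B) = -10 + B)
s((4*(-3))*T(4, 6)) + Q(-5, y(3))*23 = (-10 + (4*(-3))*(4*6)) - 5*23 = (-10 - 12*24) - 115 = (-10 - 288) - 115 = -298 - 115 = -413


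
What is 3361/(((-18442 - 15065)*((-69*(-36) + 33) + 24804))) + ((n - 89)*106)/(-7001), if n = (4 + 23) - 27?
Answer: 8636282212837/6409028673747 ≈ 1.3475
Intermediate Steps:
n = 0 (n = 27 - 27 = 0)
3361/(((-18442 - 15065)*((-69*(-36) + 33) + 24804))) + ((n - 89)*106)/(-7001) = 3361/(((-18442 - 15065)*((-69*(-36) + 33) + 24804))) + ((0 - 89)*106)/(-7001) = 3361/((-33507*((2484 + 33) + 24804))) - 89*106*(-1/7001) = 3361/((-33507*(2517 + 24804))) - 9434*(-1/7001) = 3361/((-33507*27321)) + 9434/7001 = 3361/(-915444747) + 9434/7001 = 3361*(-1/915444747) + 9434/7001 = -3361/915444747 + 9434/7001 = 8636282212837/6409028673747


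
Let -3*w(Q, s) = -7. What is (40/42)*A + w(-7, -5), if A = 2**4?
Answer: 123/7 ≈ 17.571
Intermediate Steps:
A = 16
w(Q, s) = 7/3 (w(Q, s) = -1/3*(-7) = 7/3)
(40/42)*A + w(-7, -5) = (40/42)*16 + 7/3 = (40*(1/42))*16 + 7/3 = (20/21)*16 + 7/3 = 320/21 + 7/3 = 123/7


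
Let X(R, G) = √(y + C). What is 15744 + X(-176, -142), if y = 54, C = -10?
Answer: 15744 + 2*√11 ≈ 15751.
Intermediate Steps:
X(R, G) = 2*√11 (X(R, G) = √(54 - 10) = √44 = 2*√11)
15744 + X(-176, -142) = 15744 + 2*√11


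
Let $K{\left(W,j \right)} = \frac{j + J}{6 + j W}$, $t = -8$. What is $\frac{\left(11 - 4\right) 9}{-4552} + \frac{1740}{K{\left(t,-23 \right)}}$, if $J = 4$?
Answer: $- \frac{79204863}{4552} \approx -17400.0$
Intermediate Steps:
$K{\left(W,j \right)} = \frac{4 + j}{6 + W j}$ ($K{\left(W,j \right)} = \frac{j + 4}{6 + j W} = \frac{4 + j}{6 + W j}$)
$\frac{\left(11 - 4\right) 9}{-4552} + \frac{1740}{K{\left(t,-23 \right)}} = \frac{\left(11 - 4\right) 9}{-4552} + \frac{1740}{\frac{1}{6 - -184} \left(4 - 23\right)} = 7 \cdot 9 \left(- \frac{1}{4552}\right) + \frac{1740}{\frac{1}{6 + 184} \left(-19\right)} = 63 \left(- \frac{1}{4552}\right) + \frac{1740}{\frac{1}{190} \left(-19\right)} = - \frac{63}{4552} + \frac{1740}{\frac{1}{190} \left(-19\right)} = - \frac{63}{4552} + \frac{1740}{- \frac{1}{10}} = - \frac{63}{4552} + 1740 \left(-10\right) = - \frac{63}{4552} - 17400 = - \frac{79204863}{4552}$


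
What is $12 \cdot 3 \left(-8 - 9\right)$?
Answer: $-612$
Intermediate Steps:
$12 \cdot 3 \left(-8 - 9\right) = 36 \left(-8 - 9\right) = 36 \left(-17\right) = -612$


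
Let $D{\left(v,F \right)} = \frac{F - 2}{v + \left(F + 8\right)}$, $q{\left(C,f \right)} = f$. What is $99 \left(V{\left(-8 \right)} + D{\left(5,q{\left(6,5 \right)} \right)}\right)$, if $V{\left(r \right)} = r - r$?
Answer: $\frac{33}{2} \approx 16.5$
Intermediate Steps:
$V{\left(r \right)} = 0$
$D{\left(v,F \right)} = \frac{-2 + F}{8 + F + v}$ ($D{\left(v,F \right)} = \frac{-2 + F}{v + \left(8 + F\right)} = \frac{-2 + F}{8 + F + v}$)
$99 \left(V{\left(-8 \right)} + D{\left(5,q{\left(6,5 \right)} \right)}\right) = 99 \left(0 + \frac{-2 + 5}{8 + 5 + 5}\right) = 99 \left(0 + \frac{1}{18} \cdot 3\right) = 99 \left(0 + \frac{1}{6}\right) = 99 \cdot \frac{1}{6} = \frac{33}{2}$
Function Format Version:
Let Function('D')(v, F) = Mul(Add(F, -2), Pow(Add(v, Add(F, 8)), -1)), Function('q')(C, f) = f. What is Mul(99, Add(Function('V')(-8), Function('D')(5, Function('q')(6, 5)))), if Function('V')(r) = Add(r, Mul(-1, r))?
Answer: Rational(33, 2) ≈ 16.500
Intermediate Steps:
Function('V')(r) = 0
Function('D')(v, F) = Mul(Pow(Add(8, F, v), -1), Add(-2, F)) (Function('D')(v, F) = Mul(Add(-2, F), Pow(Add(v, Add(8, F)), -1)) = Mul(Add(-2, F), Pow(Add(8, F, v), -1)) = Mul(Pow(Add(8, F, v), -1), Add(-2, F)))
Mul(99, Add(Function('V')(-8), Function('D')(5, Function('q')(6, 5)))) = Mul(99, Add(0, Mul(Pow(Add(8, 5, 5), -1), Add(-2, 5)))) = Mul(99, Add(0, Mul(Pow(18, -1), 3))) = Mul(99, Add(0, Mul(Rational(1, 18), 3))) = Mul(99, Add(0, Rational(1, 6))) = Mul(99, Rational(1, 6)) = Rational(33, 2)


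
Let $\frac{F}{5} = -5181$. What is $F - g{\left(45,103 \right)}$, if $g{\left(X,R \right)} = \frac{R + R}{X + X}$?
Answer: $- \frac{1165828}{45} \approx -25907.0$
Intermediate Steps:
$F = -25905$ ($F = 5 \left(-5181\right) = -25905$)
$g{\left(X,R \right)} = \frac{R}{X}$ ($g{\left(X,R \right)} = \frac{2 R}{2 X} = 2 R \frac{1}{2 X} = \frac{R}{X}$)
$F - g{\left(45,103 \right)} = -25905 - \frac{103}{45} = - \frac{1165828}{45}$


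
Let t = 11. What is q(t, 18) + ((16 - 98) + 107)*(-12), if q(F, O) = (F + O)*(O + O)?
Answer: 744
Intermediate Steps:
q(F, O) = 2*O*(F + O) (q(F, O) = (F + O)*(2*O) = 2*O*(F + O))
q(t, 18) + ((16 - 98) + 107)*(-12) = 2*18*(11 + 18) + ((16 - 98) + 107)*(-12) = 2*18*29 + (-82 + 107)*(-12) = 1044 + 25*(-12) = 1044 - 300 = 744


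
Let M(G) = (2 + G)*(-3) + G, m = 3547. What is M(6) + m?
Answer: 3529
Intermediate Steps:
M(G) = -6 - 2*G (M(G) = (-6 - 3*G) + G = -6 - 2*G)
M(6) + m = (-6 - 2*6) + 3547 = (-6 - 12) + 3547 = -18 + 3547 = 3529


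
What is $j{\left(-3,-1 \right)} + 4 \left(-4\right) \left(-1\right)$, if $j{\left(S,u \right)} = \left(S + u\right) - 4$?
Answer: $8$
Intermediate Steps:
$j{\left(S,u \right)} = -4 + S + u$
$j{\left(-3,-1 \right)} + 4 \left(-4\right) \left(-1\right) = \left(-4 - 3 - 1\right) + 4 \left(-4\right) \left(-1\right) = -8 - -16 = -8 + 16 = 8$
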